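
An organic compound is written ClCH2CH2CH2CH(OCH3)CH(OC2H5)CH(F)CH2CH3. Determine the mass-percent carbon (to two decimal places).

54.88%

Atom tally by fragment:
  ClCH2 → C:1 H:2 Cl:1
  CH2 → C:1 H:2
  CH2 → C:1 H:2
  CH(OCH3) → C:2 H:4 O:1
  CH(OC2H5) → C:3 H:6 O:1
  CH(F) → C:1 H:1 F:1
  CH2 → C:1 H:2
  CH3 → C:1 H:3
Element totals:
  C: 11
  H: 22
  Cl: 1
  F: 1
  O: 2
Molecular formula: C11H22ClFO2.
Molar mass = 240.743 g/mol.
Mass from C: 11 × 12.011 = 132.121 g/mol.
%C = 132.121 / 240.743 × 100 = 54.88%.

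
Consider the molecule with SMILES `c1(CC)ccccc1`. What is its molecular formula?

C8H10

Atom tally by fragment:
  benzene ring core → C:6 H:6
  (− 1 ring H displaced by substituents)
  + C2H5 → C:2 H:5
Element totals:
  C: 8
  H: 10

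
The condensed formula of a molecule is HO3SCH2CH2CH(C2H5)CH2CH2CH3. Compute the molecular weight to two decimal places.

194.29 g/mol

Atom tally by fragment:
  HO3SCH2 → C:1 H:3 S:1 O:3
  CH2 → C:1 H:2
  CH(C2H5) → C:3 H:6
  CH2 → C:1 H:2
  CH2 → C:1 H:2
  CH3 → C:1 H:3
Element totals:
  C: 8
  H: 18
  O: 3
  S: 1
Molecular formula: C8H18O3S.
  M = 8(12.011) + 18(1.008) + 3(15.999) + 32.06
    = 96.088 + 18.144 + 47.997 + 32.060 = 194.289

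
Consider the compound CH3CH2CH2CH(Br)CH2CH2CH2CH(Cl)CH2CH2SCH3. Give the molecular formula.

C11H22BrClS

Element totals:
  C: 11
  H: 22
  Br: 1
  Cl: 1
  S: 1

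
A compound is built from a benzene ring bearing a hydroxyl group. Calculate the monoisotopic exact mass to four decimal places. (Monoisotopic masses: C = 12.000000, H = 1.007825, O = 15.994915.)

Atom tally by fragment:
  benzene ring core → C:6 H:6
  (− 1 ring H displaced by substituents)
  + OH → O:1 H:1
Element totals:
  C: 6
  H: 6
  O: 1
Molecular formula: C6H6O.
  M = 6(12.0) + 6(1.007825) + 15.994915
    = 72.000000 + 6.046950 + 15.994915 = 94.041865

94.0419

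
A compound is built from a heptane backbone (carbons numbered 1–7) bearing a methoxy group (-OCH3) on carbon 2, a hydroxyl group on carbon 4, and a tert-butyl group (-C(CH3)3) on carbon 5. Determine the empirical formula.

Atom tally by fragment:
  CH3 → C:1 H:3
  CH(OCH3) → C:2 H:4 O:1
  CH2 → C:1 H:2
  CH(OH) → C:1 H:2 O:1
  CH(C(CH3)3) → C:5 H:10
  CH2 → C:1 H:2
  CH3 → C:1 H:3
Element totals:
  C: 12
  H: 26
  O: 2
Molecular formula: C12H26O2.
gcd of subscripts = 2; dividing each by 2:
  C: 12/2 = 6
  H: 26/2 = 13
  O: 2/2 = 1

C6H13O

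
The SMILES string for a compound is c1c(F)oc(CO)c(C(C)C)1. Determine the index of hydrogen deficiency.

Atom tally by fragment:
  furan ring core → C:4 H:4 O:1
  (− 3 ring H displaced by substituents)
  + F → F:1
  + CH2OH → C:1 H:3 O:1
  + CH(CH3)2 → C:3 H:7
Element totals:
  C: 8
  H: 11
  F: 1
  O: 2
Molecular formula: C8H11FO2.
DoU = (2C + 2 + N − H − X) / 2 = (2·8 + 2 + 0 − 11 − 1) / 2 = 3.

3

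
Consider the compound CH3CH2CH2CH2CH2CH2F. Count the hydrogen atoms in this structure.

13

Element totals:
  C: 6
  H: 13
  F: 1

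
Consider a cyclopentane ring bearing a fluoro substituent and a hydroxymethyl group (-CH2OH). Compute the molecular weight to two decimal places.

118.15 g/mol

Atom tally by fragment:
  cyclopentane ring core → C:5 H:10
  (− 2 ring H displaced by substituents)
  + F → F:1
  + CH2OH → C:1 H:3 O:1
Element totals:
  C: 6
  H: 11
  F: 1
  O: 1
Molecular formula: C6H11FO.
  M = 6(12.011) + 11(1.008) + 18.998 + 15.999
    = 72.066 + 11.088 + 18.998 + 15.999 = 118.151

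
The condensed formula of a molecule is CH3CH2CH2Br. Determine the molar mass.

Element totals:
  C: 3
  H: 7
  Br: 1
Molecular formula: C3H7Br.
  M = 3(12.011) + 7(1.008) + 79.904
    = 36.033 + 7.056 + 79.904 = 122.993

122.99 g/mol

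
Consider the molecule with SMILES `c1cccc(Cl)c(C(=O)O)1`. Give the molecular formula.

Atom tally by fragment:
  benzene ring core → C:6 H:6
  (− 2 ring H displaced by substituents)
  + Cl → Cl:1
  + COOH → C:1 H:1 O:2
Element totals:
  C: 7
  H: 5
  Cl: 1
  O: 2

C7H5ClO2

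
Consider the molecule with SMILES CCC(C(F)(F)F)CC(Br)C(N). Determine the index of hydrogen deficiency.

0

Atom tally by fragment:
  CH3 → C:1 H:3
  CH2 → C:1 H:2
  CH(CF3) → C:2 H:1 F:3
  CH2 → C:1 H:2
  CH(Br) → C:1 H:1 Br:1
  CH2NH2 → C:1 H:4 N:1
Element totals:
  C: 7
  H: 13
  Br: 1
  F: 3
  N: 1
Molecular formula: C7H13BrF3N.
DoU = (2C + 2 + N − H − X) / 2 = (2·7 + 2 + 1 − 13 − 4) / 2 = 0.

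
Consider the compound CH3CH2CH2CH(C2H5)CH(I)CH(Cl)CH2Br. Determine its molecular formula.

C9H17BrClI

Atom tally by fragment:
  CH3 → C:1 H:3
  CH2 → C:1 H:2
  CH2 → C:1 H:2
  CH(C2H5) → C:3 H:6
  CH(I) → C:1 H:1 I:1
  CH(Cl) → C:1 H:1 Cl:1
  CH2Br → C:1 H:2 Br:1
Element totals:
  C: 9
  H: 17
  Br: 1
  Cl: 1
  I: 1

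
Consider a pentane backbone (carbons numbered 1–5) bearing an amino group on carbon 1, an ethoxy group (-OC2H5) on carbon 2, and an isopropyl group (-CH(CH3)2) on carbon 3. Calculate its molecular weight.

Atom tally by fragment:
  H2NCH2 → C:1 H:4 N:1
  CH(OC2H5) → C:3 H:6 O:1
  CH(CH(CH3)2) → C:4 H:8
  CH2 → C:1 H:2
  CH3 → C:1 H:3
Element totals:
  C: 10
  H: 23
  N: 1
  O: 1
Molecular formula: C10H23NO.
  M = 10(12.011) + 23(1.008) + 14.007 + 15.999
    = 120.110 + 23.184 + 14.007 + 15.999 = 173.300

173.30 g/mol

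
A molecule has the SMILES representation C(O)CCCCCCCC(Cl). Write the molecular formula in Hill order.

Atom tally by fragment:
  HOCH2 → C:1 H:3 O:1
  CH2 → C:1 H:2
  CH2 → C:1 H:2
  CH2 → C:1 H:2
  CH2 → C:1 H:2
  CH2 → C:1 H:2
  CH2 → C:1 H:2
  CH2 → C:1 H:2
  CH2Cl → C:1 H:2 Cl:1
Element totals:
  C: 9
  H: 19
  Cl: 1
  O: 1

C9H19ClO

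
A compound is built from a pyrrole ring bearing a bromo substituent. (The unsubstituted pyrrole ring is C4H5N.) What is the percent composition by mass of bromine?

54.73%

Atom tally by fragment:
  pyrrole ring core → C:4 H:5 N:1
  (− 1 ring H displaced by substituents)
  + Br → Br:1
Element totals:
  C: 4
  H: 4
  Br: 1
  N: 1
Molecular formula: C4H4BrN.
Molar mass = 145.987 g/mol.
Mass from Br: 1 × 79.904 = 79.904 g/mol.
%Br = 79.904 / 145.987 × 100 = 54.73%.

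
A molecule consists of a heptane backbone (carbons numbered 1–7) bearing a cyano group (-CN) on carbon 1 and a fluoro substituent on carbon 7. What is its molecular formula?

C8H14FN

Atom tally by fragment:
  NCCH2 → C:2 H:2 N:1
  CH2 → C:1 H:2
  CH2 → C:1 H:2
  CH2 → C:1 H:2
  CH2 → C:1 H:2
  CH2 → C:1 H:2
  CH2F → C:1 H:2 F:1
Element totals:
  C: 8
  H: 14
  F: 1
  N: 1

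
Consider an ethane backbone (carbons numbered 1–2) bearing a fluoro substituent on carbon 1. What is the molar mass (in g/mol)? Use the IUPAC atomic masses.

48.06 g/mol

Atom tally by fragment:
  FCH2 → C:1 H:2 F:1
  CH3 → C:1 H:3
Element totals:
  C: 2
  H: 5
  F: 1
Molecular formula: C2H5F.
  M = 2(12.011) + 5(1.008) + 18.998
    = 24.022 + 5.040 + 18.998 = 48.060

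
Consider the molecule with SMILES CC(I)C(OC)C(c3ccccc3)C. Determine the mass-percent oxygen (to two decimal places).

5.26%

Atom tally by fragment:
  CH3 → C:1 H:3
  CH(I) → C:1 H:1 I:1
  CH(OCH3) → C:2 H:4 O:1
  CH(C6H5) → C:7 H:6
  CH3 → C:1 H:3
Element totals:
  C: 12
  H: 17
  I: 1
  O: 1
Molecular formula: C12H17IO.
Molar mass = 304.171 g/mol.
Mass from O: 1 × 15.999 = 15.999 g/mol.
%O = 15.999 / 304.171 × 100 = 5.26%.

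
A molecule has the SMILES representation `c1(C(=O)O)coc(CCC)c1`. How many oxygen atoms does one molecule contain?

3

Atom tally by fragment:
  furan ring core → C:4 H:4 O:1
  (− 2 ring H displaced by substituents)
  + COOH → C:1 H:1 O:2
  + CH2CH2CH3 → C:3 H:7
Element totals:
  C: 8
  H: 10
  O: 3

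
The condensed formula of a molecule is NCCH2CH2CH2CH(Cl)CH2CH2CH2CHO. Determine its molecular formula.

Element totals:
  C: 9
  H: 14
  Cl: 1
  N: 1
  O: 1

C9H14ClNO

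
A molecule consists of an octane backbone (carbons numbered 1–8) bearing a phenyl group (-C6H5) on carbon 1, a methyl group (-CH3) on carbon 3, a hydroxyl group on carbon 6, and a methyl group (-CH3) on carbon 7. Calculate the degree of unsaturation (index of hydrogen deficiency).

4

Atom tally by fragment:
  C6H5CH2 → C:7 H:7
  CH2 → C:1 H:2
  CH(CH3) → C:2 H:4
  CH2 → C:1 H:2
  CH2 → C:1 H:2
  CH(OH) → C:1 H:2 O:1
  CH(CH3) → C:2 H:4
  CH3 → C:1 H:3
Element totals:
  C: 16
  H: 26
  O: 1
Molecular formula: C16H26O.
DoU = (2C + 2 + N − H − X) / 2 = (2·16 + 2 + 0 − 26 − 0) / 2 = 4.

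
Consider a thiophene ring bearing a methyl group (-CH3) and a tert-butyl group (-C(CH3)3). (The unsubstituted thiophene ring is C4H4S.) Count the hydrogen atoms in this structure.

Atom tally by fragment:
  thiophene ring core → C:4 H:4 S:1
  (− 2 ring H displaced by substituents)
  + CH3 → C:1 H:3
  + C(CH3)3 → C:4 H:9
Element totals:
  C: 9
  H: 14
  S: 1

14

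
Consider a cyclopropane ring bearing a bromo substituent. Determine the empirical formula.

Atom tally by fragment:
  cyclopropane ring core → C:3 H:6
  (− 1 ring H displaced by substituents)
  + Br → Br:1
Element totals:
  C: 3
  H: 5
  Br: 1
Molecular formula: C3H5Br.
gcd of subscripts (1, 3, 5) = 1, so the empirical formula equals the molecular formula.

C3H5Br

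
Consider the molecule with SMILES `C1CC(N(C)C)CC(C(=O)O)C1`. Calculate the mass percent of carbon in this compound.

63.13%

Atom tally by fragment:
  cyclohexane ring core → C:6 H:12
  (− 2 ring H displaced by substituents)
  + N(CH3)2 → N:1 C:2 H:6
  + COOH → C:1 H:1 O:2
Element totals:
  C: 9
  H: 17
  N: 1
  O: 2
Molecular formula: C9H17NO2.
Molar mass = 171.240 g/mol.
Mass from C: 9 × 12.011 = 108.099 g/mol.
%C = 108.099 / 171.240 × 100 = 63.13%.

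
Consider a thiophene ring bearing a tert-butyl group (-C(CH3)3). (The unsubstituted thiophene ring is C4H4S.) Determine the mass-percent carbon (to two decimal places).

Atom tally by fragment:
  thiophene ring core → C:4 H:4 S:1
  (− 1 ring H displaced by substituents)
  + C(CH3)3 → C:4 H:9
Element totals:
  C: 8
  H: 12
  S: 1
Molecular formula: C8H12S.
Molar mass = 140.244 g/mol.
Mass from C: 8 × 12.011 = 96.088 g/mol.
%C = 96.088 / 140.244 × 100 = 68.51%.

68.51%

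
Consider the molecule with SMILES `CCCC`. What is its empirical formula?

C2H5

Atom tally by fragment:
  CH3 → C:1 H:3
  CH2 → C:1 H:2
  CH2 → C:1 H:2
  CH3 → C:1 H:3
Element totals:
  C: 4
  H: 10
Molecular formula: C4H10.
gcd of subscripts = 2; dividing each by 2:
  C: 4/2 = 2
  H: 10/2 = 5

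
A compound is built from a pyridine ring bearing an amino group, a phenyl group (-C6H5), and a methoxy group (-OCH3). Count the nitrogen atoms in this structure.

2

Atom tally by fragment:
  pyridine ring core → C:5 H:5 N:1
  (− 3 ring H displaced by substituents)
  + NH2 → N:1 H:2
  + C6H5 → C:6 H:5
  + OCH3 → C:1 H:3 O:1
Element totals:
  C: 12
  H: 12
  N: 2
  O: 1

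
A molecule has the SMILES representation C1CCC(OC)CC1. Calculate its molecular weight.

Atom tally by fragment:
  cyclohexane ring core → C:6 H:12
  (− 1 ring H displaced by substituents)
  + OCH3 → C:1 H:3 O:1
Element totals:
  C: 7
  H: 14
  O: 1
Molecular formula: C7H14O.
  M = 7(12.011) + 14(1.008) + 15.999
    = 84.077 + 14.112 + 15.999 = 114.188

114.19 g/mol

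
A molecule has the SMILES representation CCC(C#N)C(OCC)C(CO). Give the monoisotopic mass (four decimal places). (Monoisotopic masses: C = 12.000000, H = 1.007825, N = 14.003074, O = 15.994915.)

Atom tally by fragment:
  CH3 → C:1 H:3
  CH2 → C:1 H:2
  CH(CN) → C:2 H:1 N:1
  CH(OC2H5) → C:3 H:6 O:1
  CH2CH2OH → C:2 H:5 O:1
Element totals:
  C: 9
  H: 17
  N: 1
  O: 2
Molecular formula: C9H17NO2.
  M = 9(12.0) + 17(1.007825) + 14.003074 + 2(15.994915)
    = 108.000000 + 17.133025 + 14.003074 + 31.989830 = 171.125929

171.1259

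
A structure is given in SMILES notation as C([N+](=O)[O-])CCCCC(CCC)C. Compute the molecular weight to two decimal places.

Atom tally by fragment:
  O2NCH2 → C:1 H:2 N:1 O:2
  CH2 → C:1 H:2
  CH2 → C:1 H:2
  CH2 → C:1 H:2
  CH2 → C:1 H:2
  CH(CH2CH2CH3) → C:4 H:8
  CH3 → C:1 H:3
Element totals:
  C: 10
  H: 21
  N: 1
  O: 2
Molecular formula: C10H21NO2.
  M = 10(12.011) + 21(1.008) + 14.007 + 2(15.999)
    = 120.110 + 21.168 + 14.007 + 31.998 = 187.283

187.28 g/mol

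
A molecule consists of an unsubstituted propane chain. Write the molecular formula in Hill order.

Atom tally by fragment:
  CH3 → C:1 H:3
  CH2 → C:1 H:2
  CH3 → C:1 H:3
Element totals:
  C: 3
  H: 8

C3H8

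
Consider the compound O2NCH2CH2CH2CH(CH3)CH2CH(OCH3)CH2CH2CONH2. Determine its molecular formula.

Atom tally by fragment:
  O2NCH2 → C:1 H:2 N:1 O:2
  CH2 → C:1 H:2
  CH2 → C:1 H:2
  CH(CH3) → C:2 H:4
  CH2 → C:1 H:2
  CH(OCH3) → C:2 H:4 O:1
  CH2 → C:1 H:2
  CH2CONH2 → C:2 H:4 O:1 N:1
Element totals:
  C: 11
  H: 22
  N: 2
  O: 4

C11H22N2O4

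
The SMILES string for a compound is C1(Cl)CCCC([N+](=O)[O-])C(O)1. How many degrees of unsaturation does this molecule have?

Atom tally by fragment:
  cyclohexane ring core → C:6 H:12
  (− 3 ring H displaced by substituents)
  + Cl → Cl:1
  + NO2 → N:1 O:2
  + OH → O:1 H:1
Element totals:
  C: 6
  H: 10
  Cl: 1
  N: 1
  O: 3
Molecular formula: C6H10ClNO3.
DoU = (2C + 2 + N − H − X) / 2 = (2·6 + 2 + 1 − 10 − 1) / 2 = 2.

2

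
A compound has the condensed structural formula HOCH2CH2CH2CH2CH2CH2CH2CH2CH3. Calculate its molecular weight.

144.26 g/mol

Atom tally by fragment:
  HOCH2 → C:1 H:3 O:1
  CH2 → C:1 H:2
  CH2 → C:1 H:2
  CH2 → C:1 H:2
  CH2 → C:1 H:2
  CH2 → C:1 H:2
  CH2 → C:1 H:2
  CH2 → C:1 H:2
  CH3 → C:1 H:3
Element totals:
  C: 9
  H: 20
  O: 1
Molecular formula: C9H20O.
  M = 9(12.011) + 20(1.008) + 15.999
    = 108.099 + 20.160 + 15.999 = 144.258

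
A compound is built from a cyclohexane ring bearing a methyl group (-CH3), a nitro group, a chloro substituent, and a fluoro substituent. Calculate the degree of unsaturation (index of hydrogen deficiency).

2

Atom tally by fragment:
  cyclohexane ring core → C:6 H:12
  (− 4 ring H displaced by substituents)
  + CH3 → C:1 H:3
  + NO2 → N:1 O:2
  + Cl → Cl:1
  + F → F:1
Element totals:
  C: 7
  H: 11
  Cl: 1
  F: 1
  N: 1
  O: 2
Molecular formula: C7H11ClFNO2.
DoU = (2C + 2 + N − H − X) / 2 = (2·7 + 2 + 1 − 11 − 2) / 2 = 2.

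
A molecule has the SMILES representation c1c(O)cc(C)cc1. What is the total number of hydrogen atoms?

8

Atom tally by fragment:
  benzene ring core → C:6 H:6
  (− 2 ring H displaced by substituents)
  + OH → O:1 H:1
  + CH3 → C:1 H:3
Element totals:
  C: 7
  H: 8
  O: 1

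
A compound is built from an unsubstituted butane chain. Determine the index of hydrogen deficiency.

Atom tally by fragment:
  CH3 → C:1 H:3
  CH2 → C:1 H:2
  CH2 → C:1 H:2
  CH3 → C:1 H:3
Element totals:
  C: 4
  H: 10
Molecular formula: C4H10.
DoU = (2C + 2 + N − H − X) / 2 = (2·4 + 2 + 0 − 10 − 0) / 2 = 0.

0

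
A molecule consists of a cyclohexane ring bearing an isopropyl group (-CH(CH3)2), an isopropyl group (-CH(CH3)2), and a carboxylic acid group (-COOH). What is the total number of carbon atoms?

Atom tally by fragment:
  cyclohexane ring core → C:6 H:12
  (− 3 ring H displaced by substituents)
  + CH(CH3)2 → C:3 H:7
  + CH(CH3)2 → C:3 H:7
  + COOH → C:1 H:1 O:2
Element totals:
  C: 13
  H: 24
  O: 2

13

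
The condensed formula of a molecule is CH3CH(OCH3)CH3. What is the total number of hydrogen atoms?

Element totals:
  C: 4
  H: 10
  O: 1

10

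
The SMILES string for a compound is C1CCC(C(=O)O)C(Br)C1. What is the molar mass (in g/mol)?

Atom tally by fragment:
  cyclohexane ring core → C:6 H:12
  (− 2 ring H displaced by substituents)
  + COOH → C:1 H:1 O:2
  + Br → Br:1
Element totals:
  C: 7
  H: 11
  Br: 1
  O: 2
Molecular formula: C7H11BrO2.
  M = 7(12.011) + 11(1.008) + 79.904 + 2(15.999)
    = 84.077 + 11.088 + 79.904 + 31.998 = 207.067

207.07 g/mol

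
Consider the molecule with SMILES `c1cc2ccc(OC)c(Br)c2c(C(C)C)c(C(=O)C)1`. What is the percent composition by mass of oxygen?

9.96%

Atom tally by fragment:
  naphthalene ring system core → C:10 H:8
  (− 4 ring H displaced by substituents)
  + OCH3 → C:1 H:3 O:1
  + Br → Br:1
  + CH(CH3)2 → C:3 H:7
  + COCH3 → C:2 H:3 O:1
Element totals:
  C: 16
  H: 17
  Br: 1
  O: 2
Molecular formula: C16H17BrO2.
Molar mass = 321.214 g/mol.
Mass from O: 2 × 15.999 = 31.998 g/mol.
%O = 31.998 / 321.214 × 100 = 9.96%.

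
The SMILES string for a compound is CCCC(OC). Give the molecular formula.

C5H12O

Atom tally by fragment:
  CH3 → C:1 H:3
  CH2 → C:1 H:2
  CH2 → C:1 H:2
  CH2OCH3 → C:2 H:5 O:1
Element totals:
  C: 5
  H: 12
  O: 1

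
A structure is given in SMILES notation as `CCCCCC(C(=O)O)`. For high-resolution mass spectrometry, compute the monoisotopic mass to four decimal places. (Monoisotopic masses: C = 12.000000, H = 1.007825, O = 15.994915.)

Atom tally by fragment:
  CH3 → C:1 H:3
  CH2 → C:1 H:2
  CH2 → C:1 H:2
  CH2 → C:1 H:2
  CH2 → C:1 H:2
  CH2COOH → C:2 H:3 O:2
Element totals:
  C: 7
  H: 14
  O: 2
Molecular formula: C7H14O2.
  M = 7(12.0) + 14(1.007825) + 2(15.994915)
    = 84.000000 + 14.109550 + 31.989830 = 130.099380

130.0994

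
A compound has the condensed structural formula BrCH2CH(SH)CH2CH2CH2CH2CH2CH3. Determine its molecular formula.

C8H17BrS

Atom tally by fragment:
  BrCH2 → C:1 H:2 Br:1
  CH(SH) → C:1 H:2 S:1
  CH2 → C:1 H:2
  CH2 → C:1 H:2
  CH2 → C:1 H:2
  CH2 → C:1 H:2
  CH2 → C:1 H:2
  CH3 → C:1 H:3
Element totals:
  C: 8
  H: 17
  Br: 1
  S: 1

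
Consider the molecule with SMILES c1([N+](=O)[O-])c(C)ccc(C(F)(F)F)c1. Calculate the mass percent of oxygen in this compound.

15.60%

Atom tally by fragment:
  benzene ring core → C:6 H:6
  (− 3 ring H displaced by substituents)
  + NO2 → N:1 O:2
  + CH3 → C:1 H:3
  + CF3 → C:1 F:3
Element totals:
  C: 8
  H: 6
  F: 3
  N: 1
  O: 2
Molecular formula: C8H6F3NO2.
Molar mass = 205.135 g/mol.
Mass from O: 2 × 15.999 = 31.998 g/mol.
%O = 31.998 / 205.135 × 100 = 15.60%.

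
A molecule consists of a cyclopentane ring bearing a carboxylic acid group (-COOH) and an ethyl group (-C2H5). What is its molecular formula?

C8H14O2

Atom tally by fragment:
  cyclopentane ring core → C:5 H:10
  (− 2 ring H displaced by substituents)
  + COOH → C:1 H:1 O:2
  + C2H5 → C:2 H:5
Element totals:
  C: 8
  H: 14
  O: 2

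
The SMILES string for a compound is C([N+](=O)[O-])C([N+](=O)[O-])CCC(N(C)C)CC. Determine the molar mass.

233.27 g/mol

Atom tally by fragment:
  O2NCH2 → C:1 H:2 N:1 O:2
  CH(NO2) → C:1 H:1 N:1 O:2
  CH2 → C:1 H:2
  CH2 → C:1 H:2
  CH(N(CH3)2) → C:3 H:7 N:1
  CH2 → C:1 H:2
  CH3 → C:1 H:3
Element totals:
  C: 9
  H: 19
  N: 3
  O: 4
Molecular formula: C9H19N3O4.
  M = 9(12.011) + 19(1.008) + 3(14.007) + 4(15.999)
    = 108.099 + 19.152 + 42.021 + 63.996 = 233.268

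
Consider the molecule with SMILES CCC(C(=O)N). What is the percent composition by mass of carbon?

55.15%

Atom tally by fragment:
  CH3 → C:1 H:3
  CH2 → C:1 H:2
  CH2CONH2 → C:2 H:4 O:1 N:1
Element totals:
  C: 4
  H: 9
  N: 1
  O: 1
Molecular formula: C4H9NO.
Molar mass = 87.122 g/mol.
Mass from C: 4 × 12.011 = 48.044 g/mol.
%C = 48.044 / 87.122 × 100 = 55.15%.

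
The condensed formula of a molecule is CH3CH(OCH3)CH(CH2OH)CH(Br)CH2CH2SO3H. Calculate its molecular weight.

Atom tally by fragment:
  CH3 → C:1 H:3
  CH(OCH3) → C:2 H:4 O:1
  CH(CH2OH) → C:2 H:4 O:1
  CH(Br) → C:1 H:1 Br:1
  CH2 → C:1 H:2
  CH2SO3H → C:1 H:3 S:1 O:3
Element totals:
  C: 8
  H: 17
  Br: 1
  O: 5
  S: 1
Molecular formula: C8H17BrO5S.
  M = 8(12.011) + 17(1.008) + 79.904 + 5(15.999) + 32.06
    = 96.088 + 17.136 + 79.904 + 79.995 + 32.060 = 305.183

305.18 g/mol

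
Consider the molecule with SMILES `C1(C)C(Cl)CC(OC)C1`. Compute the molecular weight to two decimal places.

148.63 g/mol

Atom tally by fragment:
  cyclopentane ring core → C:5 H:10
  (− 3 ring H displaced by substituents)
  + CH3 → C:1 H:3
  + Cl → Cl:1
  + OCH3 → C:1 H:3 O:1
Element totals:
  C: 7
  H: 13
  Cl: 1
  O: 1
Molecular formula: C7H13ClO.
  M = 7(12.011) + 13(1.008) + 35.45 + 15.999
    = 84.077 + 13.104 + 35.450 + 15.999 = 148.630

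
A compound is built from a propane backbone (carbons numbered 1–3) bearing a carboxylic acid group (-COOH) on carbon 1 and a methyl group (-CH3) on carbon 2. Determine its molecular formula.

Atom tally by fragment:
  HOOCCH2 → C:2 H:3 O:2
  CH(CH3) → C:2 H:4
  CH3 → C:1 H:3
Element totals:
  C: 5
  H: 10
  O: 2

C5H10O2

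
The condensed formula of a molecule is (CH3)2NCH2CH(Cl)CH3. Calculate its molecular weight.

121.61 g/mol

Atom tally by fragment:
  (CH3)2NCH2 → C:3 H:8 N:1
  CH(Cl) → C:1 H:1 Cl:1
  CH3 → C:1 H:3
Element totals:
  C: 5
  H: 12
  Cl: 1
  N: 1
Molecular formula: C5H12ClN.
  M = 5(12.011) + 12(1.008) + 35.45 + 14.007
    = 60.055 + 12.096 + 35.450 + 14.007 = 121.608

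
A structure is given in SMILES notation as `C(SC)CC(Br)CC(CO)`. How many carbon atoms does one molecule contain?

7

Atom tally by fragment:
  CH3SCH2 → C:2 H:5 S:1
  CH2 → C:1 H:2
  CH(Br) → C:1 H:1 Br:1
  CH2 → C:1 H:2
  CH2CH2OH → C:2 H:5 O:1
Element totals:
  C: 7
  H: 15
  Br: 1
  O: 1
  S: 1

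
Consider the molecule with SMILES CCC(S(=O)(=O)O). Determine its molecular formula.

C3H8O3S

Atom tally by fragment:
  CH3 → C:1 H:3
  CH2 → C:1 H:2
  CH2SO3H → C:1 H:3 S:1 O:3
Element totals:
  C: 3
  H: 8
  O: 3
  S: 1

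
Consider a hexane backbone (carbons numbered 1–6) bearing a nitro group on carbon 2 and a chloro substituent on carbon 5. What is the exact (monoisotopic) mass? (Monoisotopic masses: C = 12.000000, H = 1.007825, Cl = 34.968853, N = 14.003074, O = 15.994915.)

Atom tally by fragment:
  CH3 → C:1 H:3
  CH(NO2) → C:1 H:1 N:1 O:2
  CH2 → C:1 H:2
  CH2 → C:1 H:2
  CH(Cl) → C:1 H:1 Cl:1
  CH3 → C:1 H:3
Element totals:
  C: 6
  H: 12
  Cl: 1
  N: 1
  O: 2
Molecular formula: C6H12ClNO2.
  M = 6(12.0) + 12(1.007825) + 34.968853 + 14.003074 + 2(15.994915)
    = 72.000000 + 12.093900 + 34.968853 + 14.003074 + 31.989830 = 165.055657

165.0557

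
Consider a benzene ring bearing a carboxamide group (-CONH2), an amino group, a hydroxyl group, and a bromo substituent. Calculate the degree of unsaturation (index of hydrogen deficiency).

5

Atom tally by fragment:
  benzene ring core → C:6 H:6
  (− 4 ring H displaced by substituents)
  + CONH2 → C:1 H:2 O:1 N:1
  + NH2 → N:1 H:2
  + OH → O:1 H:1
  + Br → Br:1
Element totals:
  C: 7
  H: 7
  Br: 1
  N: 2
  O: 2
Molecular formula: C7H7BrN2O2.
DoU = (2C + 2 + N − H − X) / 2 = (2·7 + 2 + 2 − 7 − 1) / 2 = 5.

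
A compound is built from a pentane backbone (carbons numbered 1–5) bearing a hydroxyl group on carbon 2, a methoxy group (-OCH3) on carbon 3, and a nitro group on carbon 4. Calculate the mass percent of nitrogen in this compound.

8.58%

Atom tally by fragment:
  CH3 → C:1 H:3
  CH(OH) → C:1 H:2 O:1
  CH(OCH3) → C:2 H:4 O:1
  CH(NO2) → C:1 H:1 N:1 O:2
  CH3 → C:1 H:3
Element totals:
  C: 6
  H: 13
  N: 1
  O: 4
Molecular formula: C6H13NO4.
Molar mass = 163.173 g/mol.
Mass from N: 1 × 14.007 = 14.007 g/mol.
%N = 14.007 / 163.173 × 100 = 8.58%.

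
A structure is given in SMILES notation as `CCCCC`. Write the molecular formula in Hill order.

C5H12

Atom tally by fragment:
  CH3 → C:1 H:3
  CH2 → C:1 H:2
  CH2 → C:1 H:2
  CH2 → C:1 H:2
  CH3 → C:1 H:3
Element totals:
  C: 5
  H: 12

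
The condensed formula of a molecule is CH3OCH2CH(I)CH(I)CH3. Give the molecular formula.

Element totals:
  C: 5
  H: 10
  I: 2
  O: 1

C5H10I2O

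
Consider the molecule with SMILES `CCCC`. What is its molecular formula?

Atom tally by fragment:
  CH3 → C:1 H:3
  CH2 → C:1 H:2
  CH2 → C:1 H:2
  CH3 → C:1 H:3
Element totals:
  C: 4
  H: 10

C4H10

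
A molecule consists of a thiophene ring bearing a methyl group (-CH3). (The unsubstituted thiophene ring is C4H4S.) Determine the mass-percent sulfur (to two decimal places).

Atom tally by fragment:
  thiophene ring core → C:4 H:4 S:1
  (− 1 ring H displaced by substituents)
  + CH3 → C:1 H:3
Element totals:
  C: 5
  H: 6
  S: 1
Molecular formula: C5H6S.
Molar mass = 98.163 g/mol.
Mass from S: 1 × 32.06 = 32.060 g/mol.
%S = 32.060 / 98.163 × 100 = 32.66%.

32.66%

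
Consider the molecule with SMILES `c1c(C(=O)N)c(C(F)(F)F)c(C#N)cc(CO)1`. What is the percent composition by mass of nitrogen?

11.47%

Atom tally by fragment:
  benzene ring core → C:6 H:6
  (− 4 ring H displaced by substituents)
  + CONH2 → C:1 H:2 O:1 N:1
  + CF3 → C:1 F:3
  + CN → C:1 N:1
  + CH2OH → C:1 H:3 O:1
Element totals:
  C: 10
  H: 7
  F: 3
  N: 2
  O: 2
Molecular formula: C10H7F3N2O2.
Molar mass = 244.172 g/mol.
Mass from N: 2 × 14.007 = 28.014 g/mol.
%N = 28.014 / 244.172 × 100 = 11.47%.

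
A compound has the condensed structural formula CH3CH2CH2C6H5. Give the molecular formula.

Atom tally by fragment:
  CH3 → C:1 H:3
  CH2 → C:1 H:2
  CH2C6H5 → C:7 H:7
Element totals:
  C: 9
  H: 12

C9H12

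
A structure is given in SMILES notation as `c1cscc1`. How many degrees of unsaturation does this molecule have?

Atom tally by fragment:
  thiophene ring core → C:4 H:4 S:1
Element totals:
  C: 4
  H: 4
  S: 1
Molecular formula: C4H4S.
DoU = (2C + 2 + N − H − X) / 2 = (2·4 + 2 + 0 − 4 − 0) / 2 = 3.

3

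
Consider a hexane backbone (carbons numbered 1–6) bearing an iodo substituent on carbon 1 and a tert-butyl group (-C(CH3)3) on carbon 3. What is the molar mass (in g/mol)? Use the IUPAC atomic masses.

Atom tally by fragment:
  ICH2 → C:1 H:2 I:1
  CH2 → C:1 H:2
  CH(C(CH3)3) → C:5 H:10
  CH2 → C:1 H:2
  CH2 → C:1 H:2
  CH3 → C:1 H:3
Element totals:
  C: 10
  H: 21
  I: 1
Molecular formula: C10H21I.
  M = 10(12.011) + 21(1.008) + 126.904
    = 120.110 + 21.168 + 126.904 = 268.182

268.18 g/mol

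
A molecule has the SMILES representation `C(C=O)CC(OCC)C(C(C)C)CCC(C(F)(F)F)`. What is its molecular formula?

Atom tally by fragment:
  OHCCH2 → C:2 H:3 O:1
  CH2 → C:1 H:2
  CH(OC2H5) → C:3 H:6 O:1
  CH(CH(CH3)2) → C:4 H:8
  CH2 → C:1 H:2
  CH2 → C:1 H:2
  CH2CF3 → C:2 H:2 F:3
Element totals:
  C: 14
  H: 25
  F: 3
  O: 2

C14H25F3O2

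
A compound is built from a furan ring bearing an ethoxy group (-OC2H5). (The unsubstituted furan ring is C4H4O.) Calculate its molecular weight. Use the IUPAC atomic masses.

112.13 g/mol

Atom tally by fragment:
  furan ring core → C:4 H:4 O:1
  (− 1 ring H displaced by substituents)
  + OC2H5 → C:2 H:5 O:1
Element totals:
  C: 6
  H: 8
  O: 2
Molecular formula: C6H8O2.
  M = 6(12.011) + 8(1.008) + 2(15.999)
    = 72.066 + 8.064 + 31.998 = 112.128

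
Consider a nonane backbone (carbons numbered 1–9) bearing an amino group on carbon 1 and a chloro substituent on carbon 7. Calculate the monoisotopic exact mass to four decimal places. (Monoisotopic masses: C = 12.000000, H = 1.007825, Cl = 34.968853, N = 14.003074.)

Atom tally by fragment:
  H2NCH2 → C:1 H:4 N:1
  CH2 → C:1 H:2
  CH2 → C:1 H:2
  CH2 → C:1 H:2
  CH2 → C:1 H:2
  CH2 → C:1 H:2
  CH(Cl) → C:1 H:1 Cl:1
  CH2 → C:1 H:2
  CH3 → C:1 H:3
Element totals:
  C: 9
  H: 20
  Cl: 1
  N: 1
Molecular formula: C9H20ClN.
  M = 9(12.0) + 20(1.007825) + 34.968853 + 14.003074
    = 108.000000 + 20.156500 + 34.968853 + 14.003074 = 177.128427

177.1284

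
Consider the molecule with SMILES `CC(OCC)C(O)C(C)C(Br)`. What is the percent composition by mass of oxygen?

14.21%

Atom tally by fragment:
  CH3 → C:1 H:3
  CH(OC2H5) → C:3 H:6 O:1
  CH(OH) → C:1 H:2 O:1
  CH(CH3) → C:2 H:4
  CH2Br → C:1 H:2 Br:1
Element totals:
  C: 8
  H: 17
  Br: 1
  O: 2
Molecular formula: C8H17BrO2.
Molar mass = 225.126 g/mol.
Mass from O: 2 × 15.999 = 31.998 g/mol.
%O = 31.998 / 225.126 × 100 = 14.21%.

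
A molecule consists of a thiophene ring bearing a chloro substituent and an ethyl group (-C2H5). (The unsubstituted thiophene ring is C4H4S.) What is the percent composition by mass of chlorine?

Atom tally by fragment:
  thiophene ring core → C:4 H:4 S:1
  (− 2 ring H displaced by substituents)
  + Cl → Cl:1
  + C2H5 → C:2 H:5
Element totals:
  C: 6
  H: 7
  Cl: 1
  S: 1
Molecular formula: C6H7ClS.
Molar mass = 146.632 g/mol.
Mass from Cl: 1 × 35.45 = 35.450 g/mol.
%Cl = 35.450 / 146.632 × 100 = 24.18%.

24.18%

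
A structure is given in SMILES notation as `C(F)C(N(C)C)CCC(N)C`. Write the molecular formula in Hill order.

Atom tally by fragment:
  FCH2 → C:1 H:2 F:1
  CH(N(CH3)2) → C:3 H:7 N:1
  CH2 → C:1 H:2
  CH2 → C:1 H:2
  CH(NH2) → C:1 H:3 N:1
  CH3 → C:1 H:3
Element totals:
  C: 8
  H: 19
  F: 1
  N: 2

C8H19FN2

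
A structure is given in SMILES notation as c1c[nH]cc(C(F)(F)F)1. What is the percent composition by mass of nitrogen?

10.37%

Atom tally by fragment:
  pyrrole ring core → C:4 H:5 N:1
  (− 1 ring H displaced by substituents)
  + CF3 → C:1 F:3
Element totals:
  C: 5
  H: 4
  F: 3
  N: 1
Molecular formula: C5H4F3N.
Molar mass = 135.088 g/mol.
Mass from N: 1 × 14.007 = 14.007 g/mol.
%N = 14.007 / 135.088 × 100 = 10.37%.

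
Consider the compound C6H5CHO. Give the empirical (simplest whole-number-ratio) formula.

C7H6O

Atom tally by fragment:
  benzene ring core → C:6 H:6
  (− 1 ring H displaced by substituents)
  + CHO → C:1 H:1 O:1
Element totals:
  C: 7
  H: 6
  O: 1
Molecular formula: C7H6O.
gcd of subscripts (7, 6, 1) = 1, so the empirical formula equals the molecular formula.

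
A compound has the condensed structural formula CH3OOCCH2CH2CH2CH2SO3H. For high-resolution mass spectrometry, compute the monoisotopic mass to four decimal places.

196.0405

Atom tally by fragment:
  CH3OOCCH2 → C:3 H:5 O:2
  CH2 → C:1 H:2
  CH2 → C:1 H:2
  CH2SO3H → C:1 H:3 S:1 O:3
Element totals:
  C: 6
  H: 12
  O: 5
  S: 1
Molecular formula: C6H12O5S.
  M = 6(12.0) + 12(1.007825) + 5(15.994915) + 31.972071
    = 72.000000 + 12.093900 + 79.974575 + 31.972071 = 196.040546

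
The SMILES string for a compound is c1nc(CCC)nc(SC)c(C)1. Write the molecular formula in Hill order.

C9H14N2S

Atom tally by fragment:
  pyrimidine ring core → C:4 H:4 N:2
  (− 3 ring H displaced by substituents)
  + CH2CH2CH3 → C:3 H:7
  + SCH3 → C:1 H:3 S:1
  + CH3 → C:1 H:3
Element totals:
  C: 9
  H: 14
  N: 2
  S: 1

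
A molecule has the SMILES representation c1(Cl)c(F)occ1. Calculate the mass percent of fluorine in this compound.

15.77%

Atom tally by fragment:
  furan ring core → C:4 H:4 O:1
  (− 2 ring H displaced by substituents)
  + Cl → Cl:1
  + F → F:1
Element totals:
  C: 4
  H: 2
  Cl: 1
  F: 1
  O: 1
Molecular formula: C4H2ClFO.
Molar mass = 120.507 g/mol.
Mass from F: 1 × 18.998 = 18.998 g/mol.
%F = 18.998 / 120.507 × 100 = 15.77%.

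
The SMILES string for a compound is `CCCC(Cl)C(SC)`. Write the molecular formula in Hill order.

C6H13ClS

Atom tally by fragment:
  CH3 → C:1 H:3
  CH2 → C:1 H:2
  CH2 → C:1 H:2
  CH(Cl) → C:1 H:1 Cl:1
  CH2SCH3 → C:2 H:5 S:1
Element totals:
  C: 6
  H: 13
  Cl: 1
  S: 1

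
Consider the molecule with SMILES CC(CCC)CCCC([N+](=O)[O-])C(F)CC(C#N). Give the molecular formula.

Atom tally by fragment:
  CH3 → C:1 H:3
  CH(CH2CH2CH3) → C:4 H:8
  CH2 → C:1 H:2
  CH2 → C:1 H:2
  CH2 → C:1 H:2
  CH(NO2) → C:1 H:1 N:1 O:2
  CH(F) → C:1 H:1 F:1
  CH2 → C:1 H:2
  CH2CN → C:2 H:2 N:1
Element totals:
  C: 13
  H: 23
  F: 1
  N: 2
  O: 2

C13H23FN2O2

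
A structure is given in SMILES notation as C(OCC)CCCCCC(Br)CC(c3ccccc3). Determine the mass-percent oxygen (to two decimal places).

Atom tally by fragment:
  C2H5OCH2 → C:3 H:7 O:1
  CH2 → C:1 H:2
  CH2 → C:1 H:2
  CH2 → C:1 H:2
  CH2 → C:1 H:2
  CH2 → C:1 H:2
  CH(Br) → C:1 H:1 Br:1
  CH2 → C:1 H:2
  CH2C6H5 → C:7 H:7
Element totals:
  C: 17
  H: 27
  Br: 1
  O: 1
Molecular formula: C17H27BrO.
Molar mass = 327.306 g/mol.
Mass from O: 1 × 15.999 = 15.999 g/mol.
%O = 15.999 / 327.306 × 100 = 4.89%.

4.89%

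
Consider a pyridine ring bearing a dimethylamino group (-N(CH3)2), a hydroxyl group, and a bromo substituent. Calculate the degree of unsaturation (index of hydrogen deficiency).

4

Atom tally by fragment:
  pyridine ring core → C:5 H:5 N:1
  (− 3 ring H displaced by substituents)
  + N(CH3)2 → N:1 C:2 H:6
  + OH → O:1 H:1
  + Br → Br:1
Element totals:
  C: 7
  H: 9
  Br: 1
  N: 2
  O: 1
Molecular formula: C7H9BrN2O.
DoU = (2C + 2 + N − H − X) / 2 = (2·7 + 2 + 2 − 9 − 1) / 2 = 4.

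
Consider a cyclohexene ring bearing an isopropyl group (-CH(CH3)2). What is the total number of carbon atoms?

Atom tally by fragment:
  cyclohexene ring core → C:6 H:10
  (− 1 ring H displaced by substituents)
  + CH(CH3)2 → C:3 H:7
Element totals:
  C: 9
  H: 16

9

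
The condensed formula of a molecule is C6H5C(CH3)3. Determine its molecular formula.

C10H14

Atom tally by fragment:
  benzene ring core → C:6 H:6
  (− 1 ring H displaced by substituents)
  + C(CH3)3 → C:4 H:9
Element totals:
  C: 10
  H: 14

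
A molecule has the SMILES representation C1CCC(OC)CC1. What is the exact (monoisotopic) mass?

114.1045

Atom tally by fragment:
  cyclohexane ring core → C:6 H:12
  (− 1 ring H displaced by substituents)
  + OCH3 → C:1 H:3 O:1
Element totals:
  C: 7
  H: 14
  O: 1
Molecular formula: C7H14O.
  M = 7(12.0) + 14(1.007825) + 15.994915
    = 84.000000 + 14.109550 + 15.994915 = 114.104465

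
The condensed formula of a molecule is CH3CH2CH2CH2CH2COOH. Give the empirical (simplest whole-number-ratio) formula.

C3H6O

Atom tally by fragment:
  CH3 → C:1 H:3
  CH2 → C:1 H:2
  CH2 → C:1 H:2
  CH2 → C:1 H:2
  CH2COOH → C:2 H:3 O:2
Element totals:
  C: 6
  H: 12
  O: 2
Molecular formula: C6H12O2.
gcd of subscripts = 2; dividing each by 2:
  C: 6/2 = 3
  H: 12/2 = 6
  O: 2/2 = 1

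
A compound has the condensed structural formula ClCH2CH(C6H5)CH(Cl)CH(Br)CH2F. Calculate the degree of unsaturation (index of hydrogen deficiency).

4

Atom tally by fragment:
  ClCH2 → C:1 H:2 Cl:1
  CH(C6H5) → C:7 H:6
  CH(Cl) → C:1 H:1 Cl:1
  CH(Br) → C:1 H:1 Br:1
  CH2F → C:1 H:2 F:1
Element totals:
  C: 11
  H: 12
  Br: 1
  Cl: 2
  F: 1
Molecular formula: C11H12BrCl2F.
DoU = (2C + 2 + N − H − X) / 2 = (2·11 + 2 + 0 − 12 − 4) / 2 = 4.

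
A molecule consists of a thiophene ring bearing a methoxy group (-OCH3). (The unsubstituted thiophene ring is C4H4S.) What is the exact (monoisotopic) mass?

114.0139

Atom tally by fragment:
  thiophene ring core → C:4 H:4 S:1
  (− 1 ring H displaced by substituents)
  + OCH3 → C:1 H:3 O:1
Element totals:
  C: 5
  H: 6
  O: 1
  S: 1
Molecular formula: C5H6OS.
  M = 5(12.0) + 6(1.007825) + 15.994915 + 31.972071
    = 60.000000 + 6.046950 + 15.994915 + 31.972071 = 114.013936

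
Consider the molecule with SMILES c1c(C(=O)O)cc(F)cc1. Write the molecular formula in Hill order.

Atom tally by fragment:
  benzene ring core → C:6 H:6
  (− 2 ring H displaced by substituents)
  + COOH → C:1 H:1 O:2
  + F → F:1
Element totals:
  C: 7
  H: 5
  F: 1
  O: 2

C7H5FO2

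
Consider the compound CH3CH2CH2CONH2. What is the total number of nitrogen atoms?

1

Atom tally by fragment:
  CH3 → C:1 H:3
  CH2 → C:1 H:2
  CH2CONH2 → C:2 H:4 O:1 N:1
Element totals:
  C: 4
  H: 9
  N: 1
  O: 1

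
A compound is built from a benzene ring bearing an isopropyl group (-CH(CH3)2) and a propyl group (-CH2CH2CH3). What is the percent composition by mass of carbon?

Atom tally by fragment:
  benzene ring core → C:6 H:6
  (− 2 ring H displaced by substituents)
  + CH(CH3)2 → C:3 H:7
  + CH2CH2CH3 → C:3 H:7
Element totals:
  C: 12
  H: 18
Molecular formula: C12H18.
Molar mass = 162.276 g/mol.
Mass from C: 12 × 12.011 = 144.132 g/mol.
%C = 144.132 / 162.276 × 100 = 88.82%.

88.82%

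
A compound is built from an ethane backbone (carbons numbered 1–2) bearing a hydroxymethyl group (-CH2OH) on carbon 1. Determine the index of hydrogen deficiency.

Atom tally by fragment:
  HOCH2CH2 → C:2 H:5 O:1
  CH3 → C:1 H:3
Element totals:
  C: 3
  H: 8
  O: 1
Molecular formula: C3H8O.
DoU = (2C + 2 + N − H − X) / 2 = (2·3 + 2 + 0 − 8 − 0) / 2 = 0.

0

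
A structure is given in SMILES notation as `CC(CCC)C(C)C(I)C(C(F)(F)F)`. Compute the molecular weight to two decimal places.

Atom tally by fragment:
  CH3 → C:1 H:3
  CH(CH2CH2CH3) → C:4 H:8
  CH(CH3) → C:2 H:4
  CH(I) → C:1 H:1 I:1
  CH2CF3 → C:2 H:2 F:3
Element totals:
  C: 10
  H: 18
  F: 3
  I: 1
Molecular formula: C10H18F3I.
  M = 10(12.011) + 18(1.008) + 3(18.998) + 126.904
    = 120.110 + 18.144 + 56.994 + 126.904 = 322.152

322.15 g/mol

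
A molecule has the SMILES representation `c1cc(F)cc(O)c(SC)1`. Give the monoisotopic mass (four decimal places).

Atom tally by fragment:
  benzene ring core → C:6 H:6
  (− 3 ring H displaced by substituents)
  + F → F:1
  + OH → O:1 H:1
  + SCH3 → C:1 H:3 S:1
Element totals:
  C: 7
  H: 7
  F: 1
  O: 1
  S: 1
Molecular formula: C7H7FOS.
  M = 7(12.0) + 7(1.007825) + 18.998403 + 15.994915 + 31.972071
    = 84.000000 + 7.054775 + 18.998403 + 15.994915 + 31.972071 = 158.020164

158.0202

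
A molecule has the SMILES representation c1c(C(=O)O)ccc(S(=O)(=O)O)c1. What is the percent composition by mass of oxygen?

Atom tally by fragment:
  benzene ring core → C:6 H:6
  (− 2 ring H displaced by substituents)
  + COOH → C:1 H:1 O:2
  + SO3H → S:1 O:3 H:1
Element totals:
  C: 7
  H: 6
  O: 5
  S: 1
Molecular formula: C7H6O5S.
Molar mass = 202.180 g/mol.
Mass from O: 5 × 15.999 = 79.995 g/mol.
%O = 79.995 / 202.180 × 100 = 39.57%.

39.57%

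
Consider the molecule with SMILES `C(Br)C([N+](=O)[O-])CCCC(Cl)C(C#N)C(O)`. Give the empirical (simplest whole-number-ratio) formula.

Atom tally by fragment:
  BrCH2 → C:1 H:2 Br:1
  CH(NO2) → C:1 H:1 N:1 O:2
  CH2 → C:1 H:2
  CH2 → C:1 H:2
  CH2 → C:1 H:2
  CH(Cl) → C:1 H:1 Cl:1
  CH(CN) → C:2 H:1 N:1
  CH2OH → C:1 H:3 O:1
Element totals:
  C: 9
  H: 14
  Br: 1
  Cl: 1
  N: 2
  O: 3
Molecular formula: C9H14BrClN2O3.
gcd of subscripts (1, 9, 1, 14, 2, 3) = 1, so the empirical formula equals the molecular formula.

C9H14BrClN2O3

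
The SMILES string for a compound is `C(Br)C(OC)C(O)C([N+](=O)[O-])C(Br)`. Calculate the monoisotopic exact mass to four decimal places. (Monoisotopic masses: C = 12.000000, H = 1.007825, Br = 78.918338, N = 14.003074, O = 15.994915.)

Atom tally by fragment:
  BrCH2 → C:1 H:2 Br:1
  CH(OCH3) → C:2 H:4 O:1
  CH(OH) → C:1 H:2 O:1
  CH(NO2) → C:1 H:1 N:1 O:2
  CH2Br → C:1 H:2 Br:1
Element totals:
  C: 6
  H: 11
  Br: 2
  N: 1
  O: 4
Molecular formula: C6H11Br2NO4.
  M = 6(12.0) + 11(1.007825) + 2(78.918338) + 14.003074 + 4(15.994915)
    = 72.000000 + 11.086075 + 157.836676 + 14.003074 + 63.979660 = 318.905485

318.9055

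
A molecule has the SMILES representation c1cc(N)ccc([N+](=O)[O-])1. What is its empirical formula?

Atom tally by fragment:
  benzene ring core → C:6 H:6
  (− 2 ring H displaced by substituents)
  + NH2 → N:1 H:2
  + NO2 → N:1 O:2
Element totals:
  C: 6
  H: 6
  N: 2
  O: 2
Molecular formula: C6H6N2O2.
gcd of subscripts = 2; dividing each by 2:
  C: 6/2 = 3
  H: 6/2 = 3
  N: 2/2 = 1
  O: 2/2 = 1

C3H3NO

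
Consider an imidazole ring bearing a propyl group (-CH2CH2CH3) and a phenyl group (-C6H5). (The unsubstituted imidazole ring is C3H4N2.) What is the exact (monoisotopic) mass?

186.1157

Atom tally by fragment:
  imidazole ring core → C:3 H:4 N:2
  (− 2 ring H displaced by substituents)
  + CH2CH2CH3 → C:3 H:7
  + C6H5 → C:6 H:5
Element totals:
  C: 12
  H: 14
  N: 2
Molecular formula: C12H14N2.
  M = 12(12.0) + 14(1.007825) + 2(14.003074)
    = 144.000000 + 14.109550 + 28.006148 = 186.115698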